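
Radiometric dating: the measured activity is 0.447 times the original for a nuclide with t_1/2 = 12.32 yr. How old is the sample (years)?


lambda = ln(2) / t_half = ln(2) / 12.32 = 0.05626195 /yr
t = -ln(A/A0) / lambda
t = -ln(0.447) / 0.05626195
t = 14.312 yr

14.312


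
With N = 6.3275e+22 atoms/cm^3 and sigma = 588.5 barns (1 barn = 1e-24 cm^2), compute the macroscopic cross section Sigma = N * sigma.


Sigma = N * sigma_barns * 1e-24
Sigma = 6.3275e+22 * 588.5 * 1e-24
Sigma = 37.237 /cm

37.237


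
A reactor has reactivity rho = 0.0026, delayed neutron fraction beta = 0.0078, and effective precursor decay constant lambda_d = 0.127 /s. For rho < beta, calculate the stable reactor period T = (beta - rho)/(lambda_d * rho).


T = (beta - rho) / (lambda_d * rho)
T = (0.0078 - 0.0026) / (0.127 * 0.0026)
T = 15.748 s

15.748


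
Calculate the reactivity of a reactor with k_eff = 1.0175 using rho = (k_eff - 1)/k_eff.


rho = (k_eff - 1) / k_eff
rho = (1.0175 - 1) / 1.0175
rho = 0.017199

0.017199


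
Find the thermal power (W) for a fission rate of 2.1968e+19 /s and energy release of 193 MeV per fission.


P = fission_rate * E_MeV * 1.602e-13
P = 2.1968e+19 * 193 * 1.602e-13
P = 6.7922e+08 W

6.7922e+08


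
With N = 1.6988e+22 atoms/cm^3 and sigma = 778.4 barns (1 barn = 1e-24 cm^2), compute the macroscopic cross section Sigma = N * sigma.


Sigma = N * sigma_barns * 1e-24
Sigma = 1.6988e+22 * 778.4 * 1e-24
Sigma = 13.223 /cm

13.223


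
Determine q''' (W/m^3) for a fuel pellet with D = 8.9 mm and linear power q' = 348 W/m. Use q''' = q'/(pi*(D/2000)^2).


r = D / 2 / 1000 = 8.9 / 2 / 1000 = 0.00445 m
q''' = q' / (pi * r^2)
q''' = 348 / (pi * 0.00445^2)
q''' = 5.5938e+06 W/m^3

5.5938e+06


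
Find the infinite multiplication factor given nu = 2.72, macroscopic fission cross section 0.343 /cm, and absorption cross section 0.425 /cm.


k_inf = nu * Sigma_f / Sigma_a
k_inf = 2.72 * 0.343 / 0.425
k_inf = 2.1952

2.1952


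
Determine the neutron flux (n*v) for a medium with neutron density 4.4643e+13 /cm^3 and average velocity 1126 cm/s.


phi = n * v
phi = 4.4643e+13 * 1126
phi = 5.0268e+16 /cm^2/s

5.0268e+16


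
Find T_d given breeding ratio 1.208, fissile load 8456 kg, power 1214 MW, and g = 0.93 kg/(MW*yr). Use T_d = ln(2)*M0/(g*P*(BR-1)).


Breeding gain G = BR - 1 = 1.208 - 1 = 0.208
Fissile production rate = g * P * G = 0.93 * 1214 * 0.208 = 234.83616 kg/yr
T_d = ln(2) * M0 / (g * P * G)
T_d = ln(2) * 8456 / 234.83616 = 24.959 yr

24.959


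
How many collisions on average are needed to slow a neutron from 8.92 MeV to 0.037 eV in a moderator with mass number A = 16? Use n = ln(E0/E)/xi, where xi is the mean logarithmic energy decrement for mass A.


xi = 1 + (A-1)^2/(2A)*ln((A-1)/(A+1)) = 0.1199467 (for A = 16)
n = ln(E0/E) / xi
n = ln(8.92e6 / 0.037) / 0.1199467
n = ln(2.410811e+08) / 0.1199467 = 160.91

160.91


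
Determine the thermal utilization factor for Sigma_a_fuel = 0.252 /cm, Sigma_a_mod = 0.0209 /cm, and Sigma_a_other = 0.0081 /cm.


f = Sigma_a_fuel / (Sigma_a_fuel + Sigma_a_mod + Sigma_a_other)
f = 0.252 / (0.252 + 0.0209 + 0.0081)
f = 0.89680

0.89680


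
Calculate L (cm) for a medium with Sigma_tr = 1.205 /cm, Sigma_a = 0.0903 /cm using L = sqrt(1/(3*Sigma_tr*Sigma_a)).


D = 1 / (3 * Sigma_tr) = 1 / (3 * 1.205) = 0.2766252 cm
L = sqrt(D / Sigma_a)
L = sqrt(0.2766252 / 0.0903)
L = 1.7503 cm

1.7503


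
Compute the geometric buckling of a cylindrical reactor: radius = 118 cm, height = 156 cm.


B^2 = (2.405/R)^2 + (pi/H)^2
B^2 = (2.405/118)^2 + (pi/156)^2
B^2 = 8.2096e-04 /cm^2

8.2096e-04


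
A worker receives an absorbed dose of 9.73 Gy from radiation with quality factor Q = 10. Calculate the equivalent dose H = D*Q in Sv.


H = D * Q
H = 9.73 * 10
H = 97.300 Sv

97.300


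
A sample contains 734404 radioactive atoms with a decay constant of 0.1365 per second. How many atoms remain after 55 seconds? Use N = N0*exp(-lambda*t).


N = N0 * exp(-lambda * t)
N = 734404 * exp(-0.1365 * 55)
N = 403.15

403.15


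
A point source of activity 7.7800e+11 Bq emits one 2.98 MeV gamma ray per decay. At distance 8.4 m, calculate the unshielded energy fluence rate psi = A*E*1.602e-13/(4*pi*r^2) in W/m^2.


psi = A * E * 1.602e-13 / (4*pi*r^2)
psi = 7.7800e+11 * 2.98 * 1.602e-13 / (4*pi*8.4^2)
psi = 4.1888e-04 W/m^2

4.1888e-04


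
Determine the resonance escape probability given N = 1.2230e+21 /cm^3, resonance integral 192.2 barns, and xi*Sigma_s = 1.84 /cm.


p = exp(-N * I * 1e-24 / (xi*Sigma_s))
p = exp(-1.2230e+21 * 192.2 * 1e-24 / 1.84)
p = 0.88007

0.88007


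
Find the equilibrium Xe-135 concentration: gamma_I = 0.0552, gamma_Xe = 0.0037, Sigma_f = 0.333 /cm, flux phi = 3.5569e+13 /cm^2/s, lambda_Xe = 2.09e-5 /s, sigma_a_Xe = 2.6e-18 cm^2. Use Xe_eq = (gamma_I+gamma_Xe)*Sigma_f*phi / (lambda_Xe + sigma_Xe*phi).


Xe_eq = (gamma_I + gamma_Xe) * Sigma_f * phi / (lambda_Xe + sigma_Xe * phi)
Numerator = (0.0552 + 0.0037) * 0.333 * 3.5569e+13 = 6.976397e+11
Denominator = 2.09e-5 + 2.6e-18 * 3.5569e+13 = 1.133794e-04
Xe_eq = 6.976397e+11 / 1.133794e-04 = 6.1531e+15 /cm^3

6.1531e+15


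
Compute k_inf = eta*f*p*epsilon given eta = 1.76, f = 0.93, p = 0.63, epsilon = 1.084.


k_inf = eta * f * p * epsilon
k_inf = 1.76 * 0.93 * 0.63 * 1.084
k_inf = 1.1178

1.1178


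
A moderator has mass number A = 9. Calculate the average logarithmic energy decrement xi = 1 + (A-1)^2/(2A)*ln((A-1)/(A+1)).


xi = 1 + (A-1)^2/(2A) * ln((A-1)/(A+1))
xi = 1 + (9-1)^2/(2*9) * ln((9-1)/(9 +1))
xi = 0.20660

0.20660


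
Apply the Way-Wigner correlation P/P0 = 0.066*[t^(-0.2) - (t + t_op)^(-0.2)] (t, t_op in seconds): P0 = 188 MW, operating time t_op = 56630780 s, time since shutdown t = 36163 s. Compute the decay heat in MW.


P/P0 = 0.066 * [t^(-0.2) - (t + t_op)^(-0.2)]
P/P0 = 0.066 * [36163^(-0.2) - (36163 + 56630780)^(-0.2)]
P/P0 = 0.066 * [0.1225595 - 0.02814064] = 0.006231645
P = 188 * 0.006231645 = 1.1715 MW

1.1715


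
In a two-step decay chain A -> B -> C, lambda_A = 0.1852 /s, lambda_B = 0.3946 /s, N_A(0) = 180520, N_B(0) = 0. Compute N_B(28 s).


N_B(t) = lambda_A * N_A0 / (lambda_B - lambda_A) * [exp(-lambda_A*t) - exp(-lambda_B*t)]
exp(-0.1852*28) = 0.005596578; exp(-0.3946*28) = 1.590623e-05
N_B = 0.1852 * 180520 / (0.3946 - 0.1852) * (0.005596578 - 1.590623e-05)
N_B = 891.00

891.00


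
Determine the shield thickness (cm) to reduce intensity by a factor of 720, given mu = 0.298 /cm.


x = ln(factor) / mu
x = ln(720) / 0.298
x = 22.078 cm

22.078


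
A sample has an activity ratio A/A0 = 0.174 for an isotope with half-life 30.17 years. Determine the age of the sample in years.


lambda = ln(2) / t_half = ln(2) / 30.17 = 0.02297472 /yr
t = -ln(A/A0) / lambda
t = -ln(0.174) / 0.02297472
t = 76.114 yr

76.114


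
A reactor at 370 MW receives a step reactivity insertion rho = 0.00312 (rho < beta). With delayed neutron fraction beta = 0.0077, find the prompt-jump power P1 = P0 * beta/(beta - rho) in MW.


P1/P0 = beta / (beta - rho)
P1/P0 = 0.0077 / (0.0077 - 0.00312) = 1.681223
P1 = 370 * 1.681223 = 622.05 MW

622.05


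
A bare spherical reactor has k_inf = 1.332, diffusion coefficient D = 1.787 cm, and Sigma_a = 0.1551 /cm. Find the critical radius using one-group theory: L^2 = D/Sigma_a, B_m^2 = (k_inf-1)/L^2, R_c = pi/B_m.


L^2 = D / Sigma_a = 1.787 / 0.1551 = 11.52160 cm^2
B_m^2 = (k_inf - 1) / L^2 = (1.332 - 1) / 11.52160 = 0.02881544 /cm^2
For a bare sphere: B_g = pi/R, so R_c = pi / sqrt(B_m^2)
R_c = pi / sqrt(0.02881544) = 18.507 cm

18.507


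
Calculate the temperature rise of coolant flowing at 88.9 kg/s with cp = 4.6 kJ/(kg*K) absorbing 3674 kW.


dT = Q / (m_dot * cp)
dT = 3674 / (88.9 * 4.6)
dT = 8.9842 C

8.9842


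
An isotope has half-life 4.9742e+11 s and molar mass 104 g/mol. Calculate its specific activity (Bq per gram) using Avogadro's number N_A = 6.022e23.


lambda = ln(2) / t_half = ln(2) / 4.9742e+11 = 1.393485e-12 /s
SA = lambda * N_A / M
SA = 1.393485e-12 * 6.022e23 / 104
SA = 8.0688e+09 Bq/g

8.0688e+09


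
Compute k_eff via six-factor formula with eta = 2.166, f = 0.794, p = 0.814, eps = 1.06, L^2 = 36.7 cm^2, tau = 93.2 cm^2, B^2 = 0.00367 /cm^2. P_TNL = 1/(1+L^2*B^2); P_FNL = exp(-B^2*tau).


k_inf = eta*f*p*eps = 2.166*0.794*0.814*1.06 = 1.483916
P_TNL = 1/(1 + L^2*B^2) = 1/(1 + 36.7*0.00367) = 0.8812988
P_FNL = exp(-B^2*tau) = exp(-0.00367*93.2) = 0.7103170
k_eff = k_inf * P_TNL * P_FNL = 1.483916 * 0.8812988 * 0.7103170
k_eff = 0.92893

0.92893


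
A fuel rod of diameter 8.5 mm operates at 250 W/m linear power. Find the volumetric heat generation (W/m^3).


r = D / 2 / 1000 = 8.5 / 2 / 1000 = 0.00425 m
q''' = q' / (pi * r^2)
q''' = 250 / (pi * 0.00425^2)
q''' = 4.4057e+06 W/m^3

4.4057e+06


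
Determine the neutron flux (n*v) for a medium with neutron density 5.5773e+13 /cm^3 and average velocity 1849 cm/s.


phi = n * v
phi = 5.5773e+13 * 1849
phi = 1.0312e+17 /cm^2/s

1.0312e+17


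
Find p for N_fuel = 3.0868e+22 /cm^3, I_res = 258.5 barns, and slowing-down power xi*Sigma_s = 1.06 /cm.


p = exp(-N * I * 1e-24 / (xi*Sigma_s))
p = exp(-3.0868e+22 * 258.5 * 1e-24 / 1.06)
p = 5.3797e-04

5.3797e-04


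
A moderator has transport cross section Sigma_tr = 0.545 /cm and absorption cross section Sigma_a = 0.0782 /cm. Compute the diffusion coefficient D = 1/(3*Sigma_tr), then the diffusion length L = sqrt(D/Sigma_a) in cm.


D = 1 / (3 * Sigma_tr) = 1 / (3 * 0.545) = 0.6116208 cm
L = sqrt(D / Sigma_a)
L = sqrt(0.6116208 / 0.0782)
L = 2.7966 cm

2.7966


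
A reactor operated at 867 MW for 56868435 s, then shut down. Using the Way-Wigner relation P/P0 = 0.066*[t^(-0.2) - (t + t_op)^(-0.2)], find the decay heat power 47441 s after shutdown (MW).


P/P0 = 0.066 * [t^(-0.2) - (t + t_op)^(-0.2)]
P/P0 = 0.066 * [47441^(-0.2) - (47441 + 56868435)^(-0.2)]
P/P0 = 0.066 * [0.1160832 - 0.02811599] = 0.005805836
P = 867 * 0.005805836 = 5.0337 MW

5.0337


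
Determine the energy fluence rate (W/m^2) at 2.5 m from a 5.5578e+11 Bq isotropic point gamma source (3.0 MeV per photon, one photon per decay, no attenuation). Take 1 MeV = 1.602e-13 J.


psi = A * E * 1.602e-13 / (4*pi*r^2)
psi = 5.5578e+11 * 3.0 * 1.602e-13 / (4*pi*2.5^2)
psi = 0.0034009 W/m^2

0.0034009


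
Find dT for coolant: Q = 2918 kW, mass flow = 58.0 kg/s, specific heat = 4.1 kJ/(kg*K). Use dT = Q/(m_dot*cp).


dT = Q / (m_dot * cp)
dT = 2918 / (58.0 * 4.1)
dT = 12.271 C

12.271


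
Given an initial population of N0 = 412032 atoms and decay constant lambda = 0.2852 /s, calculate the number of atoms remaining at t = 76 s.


N = N0 * exp(-lambda * t)
N = 412032 * exp(-0.2852 * 76)
N = 1.5904e-04

1.5904e-04


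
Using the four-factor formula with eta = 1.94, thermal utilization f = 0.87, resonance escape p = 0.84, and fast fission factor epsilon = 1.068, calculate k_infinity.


k_inf = eta * f * p * epsilon
k_inf = 1.94 * 0.87 * 0.84 * 1.068
k_inf = 1.5142

1.5142


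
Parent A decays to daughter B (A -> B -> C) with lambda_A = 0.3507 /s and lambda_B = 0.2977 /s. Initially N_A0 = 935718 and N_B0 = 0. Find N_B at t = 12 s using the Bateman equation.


N_B(t) = lambda_A * N_A0 / (lambda_B - lambda_A) * [exp(-lambda_A*t) - exp(-lambda_B*t)]
exp(-0.3507*12) = 0.01487014; exp(-0.2977*12) = 0.02808836
N_B = 0.3507 * 935718 / (0.2977 - 0.3507) * (0.01487014 - 0.02808836)
N_B = 81842

81842


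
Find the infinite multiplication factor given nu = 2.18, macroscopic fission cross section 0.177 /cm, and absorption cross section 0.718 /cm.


k_inf = nu * Sigma_f / Sigma_a
k_inf = 2.18 * 0.177 / 0.718
k_inf = 0.53741

0.53741


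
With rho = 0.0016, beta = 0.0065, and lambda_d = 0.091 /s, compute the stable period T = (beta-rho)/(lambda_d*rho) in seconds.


T = (beta - rho) / (lambda_d * rho)
T = (0.0065 - 0.0016) / (0.091 * 0.0016)
T = 33.654 s

33.654


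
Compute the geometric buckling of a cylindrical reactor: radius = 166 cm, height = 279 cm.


B^2 = (2.405/R)^2 + (pi/H)^2
B^2 = (2.405/166)^2 + (pi/279)^2
B^2 = 3.3669e-04 /cm^2

3.3669e-04


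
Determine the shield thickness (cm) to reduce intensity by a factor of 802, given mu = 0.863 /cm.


x = ln(factor) / mu
x = ln(802) / 0.863
x = 7.7487 cm

7.7487


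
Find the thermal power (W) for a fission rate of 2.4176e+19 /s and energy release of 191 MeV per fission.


P = fission_rate * E_MeV * 1.602e-13
P = 2.4176e+19 * 191 * 1.602e-13
P = 7.3974e+08 W

7.3974e+08


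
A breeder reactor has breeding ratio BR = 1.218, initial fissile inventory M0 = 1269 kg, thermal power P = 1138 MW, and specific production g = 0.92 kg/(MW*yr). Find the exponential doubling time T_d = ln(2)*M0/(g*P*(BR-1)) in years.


Breeding gain G = BR - 1 = 1.218 - 1 = 0.218
Fissile production rate = g * P * G = 0.92 * 1138 * 0.218 = 228.23728 kg/yr
T_d = ln(2) * M0 / (g * P * G)
T_d = ln(2) * 1269 / 228.23728 = 3.8539 yr

3.8539


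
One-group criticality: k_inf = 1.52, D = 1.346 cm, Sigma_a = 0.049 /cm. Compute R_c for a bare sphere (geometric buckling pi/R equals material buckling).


L^2 = D / Sigma_a = 1.346 / 0.049 = 27.46939 cm^2
B_m^2 = (k_inf - 1) / L^2 = (1.52 - 1) / 27.46939 = 0.01893016 /cm^2
For a bare sphere: B_g = pi/R, so R_c = pi / sqrt(B_m^2)
R_c = pi / sqrt(0.01893016) = 22.834 cm

22.834


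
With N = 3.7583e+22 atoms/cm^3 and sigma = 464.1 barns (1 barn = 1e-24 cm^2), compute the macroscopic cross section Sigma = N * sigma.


Sigma = N * sigma_barns * 1e-24
Sigma = 3.7583e+22 * 464.1 * 1e-24
Sigma = 17.442 /cm

17.442


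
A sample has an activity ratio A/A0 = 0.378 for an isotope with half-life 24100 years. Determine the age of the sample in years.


lambda = ln(2) / t_half = ln(2) / 24100 = 2.876129e-05 /yr
t = -ln(A/A0) / lambda
t = -ln(0.378) / 2.876129e-05
t = 33825 yr

33825


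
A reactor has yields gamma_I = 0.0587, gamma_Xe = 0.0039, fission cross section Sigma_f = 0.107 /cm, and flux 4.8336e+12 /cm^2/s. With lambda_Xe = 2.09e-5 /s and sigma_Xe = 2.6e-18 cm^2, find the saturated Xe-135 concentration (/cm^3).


Xe_eq = (gamma_I + gamma_Xe) * Sigma_f * phi / (lambda_Xe + sigma_Xe * phi)
Numerator = (0.0587 + 0.0039) * 0.107 * 4.8336e+12 = 3.237642e+10
Denominator = 2.09e-5 + 2.6e-18 * 4.8336e+12 = 3.346736e-05
Xe_eq = 3.237642e+10 / 3.346736e-05 = 9.6740e+14 /cm^3

9.6740e+14


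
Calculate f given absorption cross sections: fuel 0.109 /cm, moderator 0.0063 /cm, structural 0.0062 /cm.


f = Sigma_a_fuel / (Sigma_a_fuel + Sigma_a_mod + Sigma_a_other)
f = 0.109 / (0.109 + 0.0063 + 0.0062)
f = 0.89712

0.89712


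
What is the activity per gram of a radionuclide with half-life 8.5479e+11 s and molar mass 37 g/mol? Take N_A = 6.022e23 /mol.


lambda = ln(2) / t_half = ln(2) / 8.5479e+11 = 8.108976e-13 /s
SA = lambda * N_A / M
SA = 8.108976e-13 * 6.022e23 / 37
SA = 1.3198e+10 Bq/g

1.3198e+10


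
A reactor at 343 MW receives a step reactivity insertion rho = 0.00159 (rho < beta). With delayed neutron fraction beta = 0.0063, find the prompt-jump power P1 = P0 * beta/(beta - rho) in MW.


P1/P0 = beta / (beta - rho)
P1/P0 = 0.0063 / (0.0063 - 0.00159) = 1.337580
P1 = 343 * 1.337580 = 458.79 MW

458.79


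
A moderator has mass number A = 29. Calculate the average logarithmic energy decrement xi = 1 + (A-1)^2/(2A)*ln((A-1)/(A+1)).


xi = 1 + (A-1)^2/(2A) * ln((A-1)/(A+1))
xi = 1 + (29-1)^2/(2*29) * ln((29-1)/(29 +1))
xi = 0.067407

0.067407


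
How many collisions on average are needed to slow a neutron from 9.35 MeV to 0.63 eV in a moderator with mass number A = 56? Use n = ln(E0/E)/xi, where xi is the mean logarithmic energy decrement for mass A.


xi = 1 + (A-1)^2/(2A)*ln((A-1)/(A+1)) = 0.03529286 (for A = 56)
n = ln(E0/E) / xi
n = ln(9.35e6 / 0.63) / 0.03529286
n = ln(1.484127e+07) / 0.03529286 = 467.88

467.88


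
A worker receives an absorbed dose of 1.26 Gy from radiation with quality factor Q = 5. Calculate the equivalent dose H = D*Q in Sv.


H = D * Q
H = 1.26 * 5
H = 6.3000 Sv

6.3000


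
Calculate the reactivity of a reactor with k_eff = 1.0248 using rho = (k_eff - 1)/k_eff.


rho = (k_eff - 1) / k_eff
rho = (1.0248 - 1) / 1.0248
rho = 0.024200

0.024200


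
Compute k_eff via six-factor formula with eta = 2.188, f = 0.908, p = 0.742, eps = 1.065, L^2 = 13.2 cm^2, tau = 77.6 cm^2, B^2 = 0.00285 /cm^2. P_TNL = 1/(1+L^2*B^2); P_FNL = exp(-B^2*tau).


k_inf = eta*f*p*eps = 2.188*0.908*0.742*1.065 = 1.569953
P_TNL = 1/(1 + L^2*B^2) = 1/(1 + 13.2*0.00285) = 0.9637440
P_FNL = exp(-B^2*tau) = exp(-0.00285*77.6) = 0.8015884
k_eff = k_inf * P_TNL * P_FNL = 1.569953 * 0.9637440 * 0.8015884
k_eff = 1.2128

1.2128


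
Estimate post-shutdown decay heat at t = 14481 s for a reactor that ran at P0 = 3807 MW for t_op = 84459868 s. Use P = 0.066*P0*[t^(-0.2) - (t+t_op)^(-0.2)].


P/P0 = 0.066 * [t^(-0.2) - (t + t_op)^(-0.2)]
P/P0 = 0.066 * [14481^(-0.2) - (14481 + 84459868)^(-0.2)]
P/P0 = 0.066 * [0.1471771 - 0.02598095] = 0.007998946
P = 3807 * 0.007998946 = 30.452 MW

30.452


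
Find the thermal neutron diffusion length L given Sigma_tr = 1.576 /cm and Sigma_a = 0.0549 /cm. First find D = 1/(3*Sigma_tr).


D = 1 / (3 * Sigma_tr) = 1 / (3 * 1.576) = 0.2115059 cm
L = sqrt(D / Sigma_a)
L = sqrt(0.2115059 / 0.0549)
L = 1.9628 cm

1.9628


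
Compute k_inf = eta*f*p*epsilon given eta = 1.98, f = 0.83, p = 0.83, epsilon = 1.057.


k_inf = eta * f * p * epsilon
k_inf = 1.98 * 0.83 * 0.83 * 1.057
k_inf = 1.4418

1.4418


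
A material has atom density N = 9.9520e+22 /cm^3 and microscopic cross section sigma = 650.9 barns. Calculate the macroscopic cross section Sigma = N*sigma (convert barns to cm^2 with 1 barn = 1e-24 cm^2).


Sigma = N * sigma_barns * 1e-24
Sigma = 9.9520e+22 * 650.9 * 1e-24
Sigma = 64.778 /cm

64.778


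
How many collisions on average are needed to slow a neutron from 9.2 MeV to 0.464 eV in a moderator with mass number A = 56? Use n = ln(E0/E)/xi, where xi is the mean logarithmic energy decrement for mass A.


xi = 1 + (A-1)^2/(2A)*ln((A-1)/(A+1)) = 0.03529286 (for A = 56)
n = ln(E0/E) / xi
n = ln(9.2e6 / 0.464) / 0.03529286
n = ln(1.982759e+07) / 0.03529286 = 476.09

476.09


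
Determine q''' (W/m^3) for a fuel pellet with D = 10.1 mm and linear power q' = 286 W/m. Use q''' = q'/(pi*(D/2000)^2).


r = D / 2 / 1000 = 10.1 / 2 / 1000 = 0.00505 m
q''' = q' / (pi * r^2)
q''' = 286 / (pi * 0.00505^2)
q''' = 3.5697e+06 W/m^3

3.5697e+06


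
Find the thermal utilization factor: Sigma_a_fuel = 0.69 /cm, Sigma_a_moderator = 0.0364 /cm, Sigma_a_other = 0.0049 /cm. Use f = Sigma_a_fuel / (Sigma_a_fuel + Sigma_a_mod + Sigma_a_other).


f = Sigma_a_fuel / (Sigma_a_fuel + Sigma_a_mod + Sigma_a_other)
f = 0.69 / (0.69 + 0.0364 + 0.0049)
f = 0.94353

0.94353


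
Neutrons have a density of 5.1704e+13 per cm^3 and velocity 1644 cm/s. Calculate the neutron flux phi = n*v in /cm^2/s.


phi = n * v
phi = 5.1704e+13 * 1644
phi = 8.5001e+16 /cm^2/s

8.5001e+16


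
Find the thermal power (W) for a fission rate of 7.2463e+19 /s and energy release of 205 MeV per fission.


P = fission_rate * E_MeV * 1.602e-13
P = 7.2463e+19 * 205 * 1.602e-13
P = 2.3798e+09 W

2.3798e+09


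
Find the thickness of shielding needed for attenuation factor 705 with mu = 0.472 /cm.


x = ln(factor) / mu
x = ln(705) / 0.472
x = 13.894 cm

13.894


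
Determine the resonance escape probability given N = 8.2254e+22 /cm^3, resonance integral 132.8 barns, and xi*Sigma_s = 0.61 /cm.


p = exp(-N * I * 1e-24 / (xi*Sigma_s))
p = exp(-8.2254e+22 * 132.8 * 1e-24 / 0.61)
p = 1.6713e-08

1.6713e-08


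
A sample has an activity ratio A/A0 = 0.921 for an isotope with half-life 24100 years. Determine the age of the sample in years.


lambda = ln(2) / t_half = ln(2) / 24100 = 2.876129e-05 /yr
t = -ln(A/A0) / lambda
t = -ln(0.921) / 2.876129e-05
t = 2861.3 yr

2861.3


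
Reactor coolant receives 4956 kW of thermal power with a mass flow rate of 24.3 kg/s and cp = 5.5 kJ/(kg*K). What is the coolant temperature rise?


dT = Q / (m_dot * cp)
dT = 4956 / (24.3 * 5.5)
dT = 37.082 C

37.082


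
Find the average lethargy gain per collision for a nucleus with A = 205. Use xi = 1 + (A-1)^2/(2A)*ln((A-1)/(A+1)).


xi = 1 + (A-1)^2/(2A) * ln((A-1)/(A+1))
xi = 1 + (205-1)^2/(2*205) * ln((205-1)/(205 +1))
xi = 0.0097244

0.0097244


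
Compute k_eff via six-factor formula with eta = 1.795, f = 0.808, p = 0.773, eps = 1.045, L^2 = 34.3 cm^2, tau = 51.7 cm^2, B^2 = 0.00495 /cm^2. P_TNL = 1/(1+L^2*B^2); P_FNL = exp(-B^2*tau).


k_inf = eta*f*p*eps = 1.795*0.808*0.773*1.045 = 1.171579
P_TNL = 1/(1 + L^2*B^2) = 1/(1 + 34.3*0.00495) = 0.8548579
P_FNL = exp(-B^2*tau) = exp(-0.00495*51.7) = 0.7742078
k_eff = k_inf * P_TNL * P_FNL = 1.171579 * 0.8548579 * 0.7742078
k_eff = 0.77540

0.77540


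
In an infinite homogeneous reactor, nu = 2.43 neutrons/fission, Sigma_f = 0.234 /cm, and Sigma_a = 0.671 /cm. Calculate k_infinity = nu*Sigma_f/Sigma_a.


k_inf = nu * Sigma_f / Sigma_a
k_inf = 2.43 * 0.234 / 0.671
k_inf = 0.84742

0.84742


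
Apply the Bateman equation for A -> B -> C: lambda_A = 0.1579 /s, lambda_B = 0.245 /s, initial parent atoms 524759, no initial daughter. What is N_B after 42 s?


N_B(t) = lambda_A * N_A0 / (lambda_B - lambda_A) * [exp(-lambda_A*t) - exp(-lambda_B*t)]
exp(-0.1579*42) = 0.001317789; exp(-0.245*42) = 3.397111e-05
N_B = 0.1579 * 524759 / (0.245 - 0.1579) * (0.001317789 - 3.397111e-05)
N_B = 1221.3

1221.3


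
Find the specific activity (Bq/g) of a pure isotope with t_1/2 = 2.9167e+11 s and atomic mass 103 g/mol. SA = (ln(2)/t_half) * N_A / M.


lambda = ln(2) / t_half = ln(2) / 2.9167e+11 = 2.376477e-12 /s
SA = lambda * N_A / M
SA = 2.376477e-12 * 6.022e23 / 103
SA = 1.3894e+10 Bq/g

1.3894e+10


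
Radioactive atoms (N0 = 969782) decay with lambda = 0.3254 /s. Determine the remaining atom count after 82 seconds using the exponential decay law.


N = N0 * exp(-lambda * t)
N = 969782 * exp(-0.3254 * 82)
N = 2.5031e-06

2.5031e-06


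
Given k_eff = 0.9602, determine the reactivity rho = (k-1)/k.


rho = (k_eff - 1) / k_eff
rho = (0.9602 - 1) / 0.9602
rho = -0.041450

-0.041450


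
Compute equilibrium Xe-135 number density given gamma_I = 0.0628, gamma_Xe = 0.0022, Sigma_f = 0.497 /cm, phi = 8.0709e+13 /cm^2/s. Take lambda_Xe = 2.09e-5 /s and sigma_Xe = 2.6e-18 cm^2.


Xe_eq = (gamma_I + gamma_Xe) * Sigma_f * phi / (lambda_Xe + sigma_Xe * phi)
Numerator = (0.0628 + 0.0022) * 0.497 * 8.0709e+13 = 2.607304e+12
Denominator = 2.09e-5 + 2.6e-18 * 8.0709e+13 = 2.307434e-04
Xe_eq = 2.607304e+12 / 2.307434e-04 = 1.1300e+16 /cm^3

1.1300e+16


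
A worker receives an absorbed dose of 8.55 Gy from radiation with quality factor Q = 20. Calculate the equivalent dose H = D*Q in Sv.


H = D * Q
H = 8.55 * 20
H = 171.00 Sv

171.00


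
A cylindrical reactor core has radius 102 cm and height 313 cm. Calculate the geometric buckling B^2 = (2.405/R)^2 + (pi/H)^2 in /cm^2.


B^2 = (2.405/R)^2 + (pi/H)^2
B^2 = (2.405/102)^2 + (pi/313)^2
B^2 = 6.5668e-04 /cm^2

6.5668e-04


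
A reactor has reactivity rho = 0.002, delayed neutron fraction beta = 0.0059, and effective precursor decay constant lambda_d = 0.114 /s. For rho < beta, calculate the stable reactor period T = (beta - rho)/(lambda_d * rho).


T = (beta - rho) / (lambda_d * rho)
T = (0.0059 - 0.002) / (0.114 * 0.002)
T = 17.105 s

17.105


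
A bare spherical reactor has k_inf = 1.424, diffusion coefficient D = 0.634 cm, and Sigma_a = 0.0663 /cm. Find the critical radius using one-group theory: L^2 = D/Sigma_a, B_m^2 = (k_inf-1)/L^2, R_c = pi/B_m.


L^2 = D / Sigma_a = 0.634 / 0.0663 = 9.562594 cm^2
B_m^2 = (k_inf - 1) / L^2 = (1.424 - 1) / 9.562594 = 0.04433943 /cm^2
For a bare sphere: B_g = pi/R, so R_c = pi / sqrt(B_m^2)
R_c = pi / sqrt(0.04433943) = 14.920 cm

14.920


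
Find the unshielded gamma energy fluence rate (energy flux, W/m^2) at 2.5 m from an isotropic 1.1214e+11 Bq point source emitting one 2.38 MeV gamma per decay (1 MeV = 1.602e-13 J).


psi = A * E * 1.602e-13 / (4*pi*r^2)
psi = 1.1214e+11 * 2.38 * 1.602e-13 / (4*pi*2.5^2)
psi = 5.4439e-04 W/m^2

5.4439e-04


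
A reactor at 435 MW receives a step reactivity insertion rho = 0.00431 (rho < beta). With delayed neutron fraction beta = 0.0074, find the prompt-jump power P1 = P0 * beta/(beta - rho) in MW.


P1/P0 = beta / (beta - rho)
P1/P0 = 0.0074 / (0.0074 - 0.00431) = 2.394822
P1 = 435 * 2.394822 = 1041.7 MW

1041.7


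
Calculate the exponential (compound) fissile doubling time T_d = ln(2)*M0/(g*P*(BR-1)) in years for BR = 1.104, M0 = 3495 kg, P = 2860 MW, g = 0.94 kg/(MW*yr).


Breeding gain G = BR - 1 = 1.104 - 1 = 0.104
Fissile production rate = g * P * G = 0.94 * 2860 * 0.104 = 279.5936 kg/yr
T_d = ln(2) * M0 / (g * P * G)
T_d = ln(2) * 3495 / 279.5936 = 8.6645 yr

8.6645


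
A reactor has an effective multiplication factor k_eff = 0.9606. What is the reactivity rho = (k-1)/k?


rho = (k_eff - 1) / k_eff
rho = (0.9606 - 1) / 0.9606
rho = -0.041016

-0.041016


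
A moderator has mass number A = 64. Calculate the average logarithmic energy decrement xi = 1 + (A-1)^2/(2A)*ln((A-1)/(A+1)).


xi = 1 + (A-1)^2/(2A) * ln((A-1)/(A+1))
xi = 1 + (64-1)^2/(2*64) * ln((64-1)/(64 +1))
xi = 0.030927

0.030927


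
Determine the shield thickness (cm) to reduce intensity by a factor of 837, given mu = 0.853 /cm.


x = ln(factor) / mu
x = ln(837) / 0.853
x = 7.8896 cm

7.8896


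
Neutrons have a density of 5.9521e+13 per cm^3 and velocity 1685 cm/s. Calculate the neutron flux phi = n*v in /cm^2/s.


phi = n * v
phi = 5.9521e+13 * 1685
phi = 1.0029e+17 /cm^2/s

1.0029e+17


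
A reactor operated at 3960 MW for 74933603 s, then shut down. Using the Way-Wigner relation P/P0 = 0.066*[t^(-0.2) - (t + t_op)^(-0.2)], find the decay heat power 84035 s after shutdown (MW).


P/P0 = 0.066 * [t^(-0.2) - (t + t_op)^(-0.2)]
P/P0 = 0.066 * [84035^(-0.2) - (84035 + 74933603)^(-0.2)]
P/P0 = 0.066 * [0.1035400 - 0.02660525] = 0.005077694
P = 3960 * 0.005077694 = 20.108 MW

20.108


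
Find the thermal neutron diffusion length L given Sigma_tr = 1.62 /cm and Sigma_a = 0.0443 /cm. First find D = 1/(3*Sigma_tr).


D = 1 / (3 * Sigma_tr) = 1 / (3 * 1.62) = 0.2057613 cm
L = sqrt(D / Sigma_a)
L = sqrt(0.2057613 / 0.0443)
L = 2.1552 cm

2.1552


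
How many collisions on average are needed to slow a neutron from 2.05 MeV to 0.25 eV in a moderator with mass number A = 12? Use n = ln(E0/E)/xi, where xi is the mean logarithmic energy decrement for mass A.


xi = 1 + (A-1)^2/(2A)*ln((A-1)/(A+1)) = 0.1577690 (for A = 12)
n = ln(E0/E) / xi
n = ln(2.05e6 / 0.25) / 0.1577690
n = ln(8.200000e+06) / 0.1577690 = 100.90

100.90


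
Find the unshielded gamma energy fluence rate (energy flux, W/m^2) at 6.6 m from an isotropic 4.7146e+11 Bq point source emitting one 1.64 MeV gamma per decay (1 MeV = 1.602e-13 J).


psi = A * E * 1.602e-13 / (4*pi*r^2)
psi = 4.7146e+11 * 1.64 * 1.602e-13 / (4*pi*6.6^2)
psi = 2.2628e-04 W/m^2

2.2628e-04


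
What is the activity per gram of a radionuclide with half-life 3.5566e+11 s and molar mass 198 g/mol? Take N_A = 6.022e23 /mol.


lambda = ln(2) / t_half = ln(2) / 3.5566e+11 = 1.948904e-12 /s
SA = lambda * N_A / M
SA = 1.948904e-12 * 6.022e23 / 198
SA = 5.9274e+09 Bq/g

5.9274e+09


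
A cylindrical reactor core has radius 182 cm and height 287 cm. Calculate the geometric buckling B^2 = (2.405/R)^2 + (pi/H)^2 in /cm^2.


B^2 = (2.405/R)^2 + (pi/H)^2
B^2 = (2.405/182)^2 + (pi/287)^2
B^2 = 2.9444e-04 /cm^2

2.9444e-04


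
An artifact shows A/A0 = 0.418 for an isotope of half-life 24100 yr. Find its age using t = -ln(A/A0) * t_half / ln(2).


lambda = ln(2) / t_half = ln(2) / 24100 = 2.876129e-05 /yr
t = -ln(A/A0) / lambda
t = -ln(0.418) / 2.876129e-05
t = 30328 yr

30328


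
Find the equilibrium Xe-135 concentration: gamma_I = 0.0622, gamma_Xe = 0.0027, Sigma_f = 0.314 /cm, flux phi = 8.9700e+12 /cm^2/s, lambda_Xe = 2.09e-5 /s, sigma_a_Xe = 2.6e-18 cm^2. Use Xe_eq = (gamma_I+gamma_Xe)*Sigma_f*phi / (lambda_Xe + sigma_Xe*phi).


Xe_eq = (gamma_I + gamma_Xe) * Sigma_f * phi / (lambda_Xe + sigma_Xe * phi)
Numerator = (0.0622 + 0.0027) * 0.314 * 8.9700e+12 = 1.827960e+11
Denominator = 2.09e-5 + 2.6e-18 * 8.9700e+12 = 4.422200e-05
Xe_eq = 1.827960e+11 / 4.422200e-05 = 4.1336e+15 /cm^3

4.1336e+15


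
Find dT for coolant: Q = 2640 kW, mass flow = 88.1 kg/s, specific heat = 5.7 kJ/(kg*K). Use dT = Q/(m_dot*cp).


dT = Q / (m_dot * cp)
dT = 2640 / (88.1 * 5.7)
dT = 5.2572 C

5.2572


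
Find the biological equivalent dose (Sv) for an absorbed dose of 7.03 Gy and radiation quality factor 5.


H = D * Q
H = 7.03 * 5
H = 35.150 Sv

35.150


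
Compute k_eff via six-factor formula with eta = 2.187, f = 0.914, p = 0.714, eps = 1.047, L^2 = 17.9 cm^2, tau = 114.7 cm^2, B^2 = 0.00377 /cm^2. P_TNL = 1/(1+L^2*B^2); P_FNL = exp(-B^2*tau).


k_inf = eta*f*p*eps = 2.187*0.914*0.714*1.047 = 1.494307
P_TNL = 1/(1 + L^2*B^2) = 1/(1 + 17.9*0.00377) = 0.9367831
P_FNL = exp(-B^2*tau) = exp(-0.00377*114.7) = 0.6489374
k_eff = k_inf * P_TNL * P_FNL = 1.494307 * 0.9367831 * 0.6489374
k_eff = 0.90841

0.90841


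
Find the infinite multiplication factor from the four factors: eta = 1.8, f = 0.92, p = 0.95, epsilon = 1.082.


k_inf = eta * f * p * epsilon
k_inf = 1.8 * 0.92 * 0.95 * 1.082
k_inf = 1.7022

1.7022


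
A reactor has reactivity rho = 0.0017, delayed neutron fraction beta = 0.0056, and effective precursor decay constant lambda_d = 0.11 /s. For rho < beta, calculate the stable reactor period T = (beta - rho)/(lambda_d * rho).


T = (beta - rho) / (lambda_d * rho)
T = (0.0056 - 0.0017) / (0.11 * 0.0017)
T = 20.856 s

20.856


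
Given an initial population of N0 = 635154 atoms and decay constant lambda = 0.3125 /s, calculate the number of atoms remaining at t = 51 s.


N = N0 * exp(-lambda * t)
N = 635154 * exp(-0.3125 * 51)
N = 0.076087

0.076087


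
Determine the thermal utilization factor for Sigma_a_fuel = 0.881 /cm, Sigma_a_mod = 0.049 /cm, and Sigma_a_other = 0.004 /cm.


f = Sigma_a_fuel / (Sigma_a_fuel + Sigma_a_mod + Sigma_a_other)
f = 0.881 / (0.881 + 0.049 + 0.004)
f = 0.94325

0.94325


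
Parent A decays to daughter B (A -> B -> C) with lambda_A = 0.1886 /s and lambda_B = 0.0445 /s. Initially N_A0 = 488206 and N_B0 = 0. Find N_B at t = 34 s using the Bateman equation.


N_B(t) = lambda_A * N_A0 / (lambda_B - lambda_A) * [exp(-lambda_A*t) - exp(-lambda_B*t)]
exp(-0.1886*34) = 0.001641081; exp(-0.0445*34) = 0.2202482
N_B = 0.1886 * 488206 / (0.0445 - 0.1886) * (0.001641081 - 0.2202482)
N_B = 139684

139684


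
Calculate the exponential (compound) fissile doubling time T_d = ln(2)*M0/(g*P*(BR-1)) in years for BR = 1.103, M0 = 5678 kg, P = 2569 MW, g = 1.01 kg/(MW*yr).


Breeding gain G = BR - 1 = 1.103 - 1 = 0.103
Fissile production rate = g * P * G = 1.01 * 2569 * 0.103 = 267.25307 kg/yr
T_d = ln(2) * M0 / (g * P * G)
T_d = ln(2) * 5678 / 267.25307 = 14.726 yr

14.726


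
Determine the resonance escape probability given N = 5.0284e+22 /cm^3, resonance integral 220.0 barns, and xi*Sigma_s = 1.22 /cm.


p = exp(-N * I * 1e-24 / (xi*Sigma_s))
p = exp(-5.0284e+22 * 220.0 * 1e-24 / 1.22)
p = 1.1534e-04

1.1534e-04


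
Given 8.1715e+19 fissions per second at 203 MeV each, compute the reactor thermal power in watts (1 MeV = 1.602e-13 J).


P = fission_rate * E_MeV * 1.602e-13
P = 8.1715e+19 * 203 * 1.602e-13
P = 2.6574e+09 W

2.6574e+09


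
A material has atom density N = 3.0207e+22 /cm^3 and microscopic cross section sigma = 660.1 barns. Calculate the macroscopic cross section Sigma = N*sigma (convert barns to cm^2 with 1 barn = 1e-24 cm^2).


Sigma = N * sigma_barns * 1e-24
Sigma = 3.0207e+22 * 660.1 * 1e-24
Sigma = 19.940 /cm

19.940


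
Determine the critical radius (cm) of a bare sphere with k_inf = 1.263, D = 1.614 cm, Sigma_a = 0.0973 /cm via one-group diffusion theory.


L^2 = D / Sigma_a = 1.614 / 0.0973 = 16.58787 cm^2
B_m^2 = (k_inf - 1) / L^2 = (1.263 - 1) / 16.58787 = 0.01585496 /cm^2
For a bare sphere: B_g = pi/R, so R_c = pi / sqrt(B_m^2)
R_c = pi / sqrt(0.01585496) = 24.950 cm

24.950


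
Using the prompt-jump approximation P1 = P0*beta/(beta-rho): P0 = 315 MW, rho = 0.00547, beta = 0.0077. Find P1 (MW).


P1/P0 = beta / (beta - rho)
P1/P0 = 0.0077 / (0.0077 - 0.00547) = 3.452915
P1 = 315 * 3.452915 = 1087.7 MW

1087.7


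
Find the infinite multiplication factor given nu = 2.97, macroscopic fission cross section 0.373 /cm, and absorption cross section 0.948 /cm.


k_inf = nu * Sigma_f / Sigma_a
k_inf = 2.97 * 0.373 / 0.948
k_inf = 1.1686

1.1686


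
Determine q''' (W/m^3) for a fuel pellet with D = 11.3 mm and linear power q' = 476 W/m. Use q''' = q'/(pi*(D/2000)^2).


r = D / 2 / 1000 = 11.3 / 2 / 1000 = 0.00565 m
q''' = q' / (pi * r^2)
q''' = 476 / (pi * 0.00565^2)
q''' = 4.7464e+06 W/m^3

4.7464e+06


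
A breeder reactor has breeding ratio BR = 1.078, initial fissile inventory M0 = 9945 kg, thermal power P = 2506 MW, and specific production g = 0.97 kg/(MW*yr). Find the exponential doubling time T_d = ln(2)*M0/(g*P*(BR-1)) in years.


Breeding gain G = BR - 1 = 1.078 - 1 = 0.078
Fissile production rate = g * P * G = 0.97 * 2506 * 0.078 = 189.60396 kg/yr
T_d = ln(2) * M0 / (g * P * G)
T_d = ln(2) * 9945 / 189.60396 = 36.357 yr

36.357


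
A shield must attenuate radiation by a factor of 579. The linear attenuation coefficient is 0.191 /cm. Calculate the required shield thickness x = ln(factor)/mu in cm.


x = ln(factor) / mu
x = ln(579) / 0.191
x = 33.305 cm

33.305


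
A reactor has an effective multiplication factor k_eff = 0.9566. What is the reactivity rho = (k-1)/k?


rho = (k_eff - 1) / k_eff
rho = (0.9566 - 1) / 0.9566
rho = -0.045369

-0.045369


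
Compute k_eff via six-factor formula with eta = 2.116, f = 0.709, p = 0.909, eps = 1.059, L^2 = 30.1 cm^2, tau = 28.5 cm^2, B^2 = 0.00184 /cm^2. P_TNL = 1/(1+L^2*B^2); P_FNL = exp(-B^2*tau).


k_inf = eta*f*p*eps = 2.116*0.709*0.909*1.059 = 1.444181
P_TNL = 1/(1 + L^2*B^2) = 1/(1 + 30.1*0.00184) = 0.9475224
P_FNL = exp(-B^2*tau) = exp(-0.00184*28.5) = 0.9489113
k_eff = k_inf * P_TNL * P_FNL = 1.444181 * 0.9475224 * 0.9489113
k_eff = 1.2985

1.2985


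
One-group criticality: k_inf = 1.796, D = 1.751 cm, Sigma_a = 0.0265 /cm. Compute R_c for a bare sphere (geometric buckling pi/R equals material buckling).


L^2 = D / Sigma_a = 1.751 / 0.0265 = 66.07547 cm^2
B_m^2 = (k_inf - 1) / L^2 = (1.796 - 1) / 66.07547 = 0.01204683 /cm^2
For a bare sphere: B_g = pi/R, so R_c = pi / sqrt(B_m^2)
R_c = pi / sqrt(0.01204683) = 28.623 cm

28.623


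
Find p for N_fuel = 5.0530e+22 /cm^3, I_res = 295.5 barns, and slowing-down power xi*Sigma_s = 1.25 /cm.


p = exp(-N * I * 1e-24 / (xi*Sigma_s))
p = exp(-5.0530e+22 * 295.5 * 1e-24 / 1.25)
p = 6.4897e-06

6.4897e-06


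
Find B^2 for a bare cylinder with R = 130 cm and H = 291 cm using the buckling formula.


B^2 = (2.405/R)^2 + (pi/H)^2
B^2 = (2.405/130)^2 + (pi/291)^2
B^2 = 4.5880e-04 /cm^2

4.5880e-04


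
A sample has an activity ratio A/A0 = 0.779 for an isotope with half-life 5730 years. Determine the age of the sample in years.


lambda = ln(2) / t_half = ln(2) / 5730 = 1.209681e-04 /yr
t = -ln(A/A0) / lambda
t = -ln(0.779) / 1.209681e-04
t = 2064.5 yr

2064.5


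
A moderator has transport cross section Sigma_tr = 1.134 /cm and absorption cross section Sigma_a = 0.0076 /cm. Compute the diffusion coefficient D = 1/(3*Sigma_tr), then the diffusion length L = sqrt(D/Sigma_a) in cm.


D = 1 / (3 * Sigma_tr) = 1 / (3 * 1.134) = 0.2939447 cm
L = sqrt(D / Sigma_a)
L = sqrt(0.2939447 / 0.0076)
L = 6.2191 cm

6.2191


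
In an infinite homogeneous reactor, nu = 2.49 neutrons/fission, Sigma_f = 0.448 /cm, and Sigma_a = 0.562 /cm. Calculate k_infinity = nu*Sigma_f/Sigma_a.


k_inf = nu * Sigma_f / Sigma_a
k_inf = 2.49 * 0.448 / 0.562
k_inf = 1.9849

1.9849


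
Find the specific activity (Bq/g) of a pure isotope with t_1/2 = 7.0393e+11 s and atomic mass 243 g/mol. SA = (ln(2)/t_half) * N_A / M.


lambda = ln(2) / t_half = ln(2) / 7.0393e+11 = 9.846820e-13 /s
SA = lambda * N_A / M
SA = 9.846820e-13 * 6.022e23 / 243
SA = 2.4402e+09 Bq/g

2.4402e+09


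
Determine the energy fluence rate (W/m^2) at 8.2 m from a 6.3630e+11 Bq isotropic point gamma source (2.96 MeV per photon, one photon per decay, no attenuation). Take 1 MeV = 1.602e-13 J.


psi = A * E * 1.602e-13 / (4*pi*r^2)
psi = 6.3630e+11 * 2.96 * 1.602e-13 / (4*pi*8.2^2)
psi = 3.5709e-04 W/m^2

3.5709e-04


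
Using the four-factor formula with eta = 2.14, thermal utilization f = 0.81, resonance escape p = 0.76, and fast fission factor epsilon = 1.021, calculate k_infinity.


k_inf = eta * f * p * epsilon
k_inf = 2.14 * 0.81 * 0.76 * 1.021
k_inf = 1.3450

1.3450


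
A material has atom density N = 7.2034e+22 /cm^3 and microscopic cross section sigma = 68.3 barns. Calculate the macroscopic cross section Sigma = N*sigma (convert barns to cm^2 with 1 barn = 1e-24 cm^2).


Sigma = N * sigma_barns * 1e-24
Sigma = 7.2034e+22 * 68.3 * 1e-24
Sigma = 4.9199 /cm

4.9199


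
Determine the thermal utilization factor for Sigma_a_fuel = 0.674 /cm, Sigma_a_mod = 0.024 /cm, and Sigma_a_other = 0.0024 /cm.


f = Sigma_a_fuel / (Sigma_a_fuel + Sigma_a_mod + Sigma_a_other)
f = 0.674 / (0.674 + 0.024 + 0.0024)
f = 0.96231

0.96231


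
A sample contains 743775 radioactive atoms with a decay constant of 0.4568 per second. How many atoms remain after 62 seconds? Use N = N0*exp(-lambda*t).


N = N0 * exp(-lambda * t)
N = 743775 * exp(-0.4568 * 62)
N = 3.7284e-07

3.7284e-07


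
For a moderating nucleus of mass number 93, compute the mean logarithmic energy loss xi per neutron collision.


xi = 1 + (A-1)^2/(2A) * ln((A-1)/(A+1))
xi = 1 + (93-1)^2/(2*93) * ln((93-1)/(93 +1))
xi = 0.021352

0.021352


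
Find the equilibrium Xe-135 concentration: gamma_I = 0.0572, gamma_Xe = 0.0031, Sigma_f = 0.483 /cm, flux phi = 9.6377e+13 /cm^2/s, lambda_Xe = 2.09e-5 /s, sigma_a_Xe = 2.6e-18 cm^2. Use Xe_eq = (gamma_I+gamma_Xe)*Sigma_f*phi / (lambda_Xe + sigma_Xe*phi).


Xe_eq = (gamma_I + gamma_Xe) * Sigma_f * phi / (lambda_Xe + sigma_Xe * phi)
Numerator = (0.0572 + 0.0031) * 0.483 * 9.6377e+13 = 2.806970e+12
Denominator = 2.09e-5 + 2.6e-18 * 9.6377e+13 = 2.714802e-04
Xe_eq = 2.806970e+12 / 2.714802e-04 = 1.0340e+16 /cm^3

1.0340e+16


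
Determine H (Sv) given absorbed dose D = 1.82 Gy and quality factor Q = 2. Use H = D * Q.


H = D * Q
H = 1.82 * 2
H = 3.6400 Sv

3.6400


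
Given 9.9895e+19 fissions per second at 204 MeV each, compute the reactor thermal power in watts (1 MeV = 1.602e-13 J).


P = fission_rate * E_MeV * 1.602e-13
P = 9.9895e+19 * 204 * 1.602e-13
P = 3.2646e+09 W

3.2646e+09


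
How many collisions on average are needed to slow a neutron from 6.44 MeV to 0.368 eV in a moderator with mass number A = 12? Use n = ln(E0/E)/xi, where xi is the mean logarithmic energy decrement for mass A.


xi = 1 + (A-1)^2/(2A)*ln((A-1)/(A+1)) = 0.1577690 (for A = 12)
n = ln(E0/E) / xi
n = ln(6.44e6 / 0.368) / 0.1577690
n = ln(1.750000e+07) / 0.1577690 = 105.71

105.71


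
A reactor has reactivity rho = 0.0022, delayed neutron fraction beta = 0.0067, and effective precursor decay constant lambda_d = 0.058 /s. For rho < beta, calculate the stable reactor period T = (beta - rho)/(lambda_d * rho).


T = (beta - rho) / (lambda_d * rho)
T = (0.0067 - 0.0022) / (0.058 * 0.0022)
T = 35.266 s

35.266


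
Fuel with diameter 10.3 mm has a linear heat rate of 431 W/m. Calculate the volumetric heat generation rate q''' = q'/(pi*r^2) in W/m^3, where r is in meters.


r = D / 2 / 1000 = 10.3 / 2 / 1000 = 0.00515 m
q''' = q' / (pi * r^2)
q''' = 431 / (pi * 0.00515^2)
q''' = 5.1726e+06 W/m^3

5.1726e+06
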